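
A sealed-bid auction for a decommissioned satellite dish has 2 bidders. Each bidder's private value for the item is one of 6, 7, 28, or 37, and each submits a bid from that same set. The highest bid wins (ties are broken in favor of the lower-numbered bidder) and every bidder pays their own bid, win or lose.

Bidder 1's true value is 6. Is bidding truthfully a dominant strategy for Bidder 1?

Consider the case where Bidder 2 bids 7.
Truthful bid 6: loses but pays 6, utility -6.
Bid 7 instead: wins, pays 7, utility 6 - 7 = -1.
Since -1 > -6, bidding 7 is strictly better here, so truthful bidding is not dominant.

No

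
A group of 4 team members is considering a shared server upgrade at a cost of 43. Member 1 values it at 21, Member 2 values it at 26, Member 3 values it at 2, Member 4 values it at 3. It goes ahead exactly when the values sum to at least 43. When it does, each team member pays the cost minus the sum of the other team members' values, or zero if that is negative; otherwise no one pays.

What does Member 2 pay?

17

Total value 52 ≥ cost 43, so the project is built.
The other team members' values sum to 26.
Cost minus that sum is 43 - 26 = 17.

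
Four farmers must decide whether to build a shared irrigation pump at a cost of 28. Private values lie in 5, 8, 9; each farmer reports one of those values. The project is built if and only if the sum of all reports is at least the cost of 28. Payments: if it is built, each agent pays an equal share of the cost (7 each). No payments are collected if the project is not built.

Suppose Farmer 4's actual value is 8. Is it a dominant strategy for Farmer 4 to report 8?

No

Consider the case where Farmer 1 reports 5, Farmer 2 reports 5 and Farmer 3 reports 9.
Truthful report 8: project not built, utility 0.
Report 9 instead: project built, pays 7, utility 8 - 7 = 1.
Since 1 > 0, reporting 9 is strictly better here, so truthful reporting is not dominant.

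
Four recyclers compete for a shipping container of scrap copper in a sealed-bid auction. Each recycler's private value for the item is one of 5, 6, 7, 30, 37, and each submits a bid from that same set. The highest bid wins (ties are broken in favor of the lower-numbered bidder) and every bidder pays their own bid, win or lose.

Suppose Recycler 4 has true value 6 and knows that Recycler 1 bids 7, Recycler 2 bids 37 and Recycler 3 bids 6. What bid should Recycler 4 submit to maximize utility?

Bid 5: loses but pays 5, utility -5.
Bid 6: loses but pays 6, utility -6.
Bid 7: loses but pays 7, utility -7.
Bid 30: loses but pays 30, utility -30.
Bid 37: loses but pays 37, utility -37.
The best choice is 5 with utility -5.

5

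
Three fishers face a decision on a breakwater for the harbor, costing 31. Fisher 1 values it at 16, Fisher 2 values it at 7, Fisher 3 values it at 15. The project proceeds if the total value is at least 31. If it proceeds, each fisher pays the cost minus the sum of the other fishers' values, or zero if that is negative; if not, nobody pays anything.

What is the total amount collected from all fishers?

17

Total value 38 ≥ cost 31, so it is built.
Fisher 1: others sum to 22; max(0, 31 - 22) = 9.
Fisher 2: others sum to 31; max(0, 31 - 31) = 0.
Fisher 3: others sum to 23; max(0, 31 - 23) = 8.
Total collected = 9 + 0 + 8 = 17.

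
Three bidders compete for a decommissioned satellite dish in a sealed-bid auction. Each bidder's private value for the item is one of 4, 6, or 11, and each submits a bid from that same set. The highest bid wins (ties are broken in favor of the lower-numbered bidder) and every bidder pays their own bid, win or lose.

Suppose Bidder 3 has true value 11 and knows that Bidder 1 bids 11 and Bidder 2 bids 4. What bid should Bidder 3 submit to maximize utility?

4

Bid 4: loses but pays 4, utility -4.
Bid 6: loses but pays 6, utility -6.
Bid 11: loses but pays 11, utility -11.
The best choice is 4 with utility -4.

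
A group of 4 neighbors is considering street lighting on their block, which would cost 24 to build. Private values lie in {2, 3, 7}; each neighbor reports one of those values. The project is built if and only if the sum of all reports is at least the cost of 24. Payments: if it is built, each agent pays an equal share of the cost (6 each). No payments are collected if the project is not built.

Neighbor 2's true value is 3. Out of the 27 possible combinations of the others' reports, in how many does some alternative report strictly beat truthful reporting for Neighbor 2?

1

Others report (7, 7, 7): truth gives -3; report 2 gives 0 > -3. Violating.
Others report (2, 2, 2): truth gives 0; no alternative beats it.
Others report (2, 2, 3): truth gives 0; no alternative beats it.
(Checking all 27 profiles: 1 has a profitable deviation, 26 do not.)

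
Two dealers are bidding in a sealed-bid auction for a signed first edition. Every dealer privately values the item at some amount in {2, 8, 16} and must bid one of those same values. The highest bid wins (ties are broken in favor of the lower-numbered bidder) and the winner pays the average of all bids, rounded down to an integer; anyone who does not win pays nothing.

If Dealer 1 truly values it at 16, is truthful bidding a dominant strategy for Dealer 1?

Consider the case where Dealer 2 bids 2.
Truthful bid 16: wins, pays 9, utility 16 - 9 = 7.
Bid 2 instead: wins, pays 2, utility 16 - 2 = 14.
Since 14 > 7, bidding 2 is strictly better here, so truthful bidding is not dominant.

No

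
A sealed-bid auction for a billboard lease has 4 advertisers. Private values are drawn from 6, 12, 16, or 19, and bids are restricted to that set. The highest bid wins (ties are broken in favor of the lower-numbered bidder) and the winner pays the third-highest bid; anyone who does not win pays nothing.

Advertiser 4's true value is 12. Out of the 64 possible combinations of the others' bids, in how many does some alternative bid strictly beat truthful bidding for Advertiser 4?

6

Others bid (6, 6, 12): truth gives 0; bid 16 gives 6 > 0. Violating.
Others bid (6, 6, 16): truth gives 0; bid 19 gives 6 > 0. Violating.
Others bid (6, 12, 6): truth gives 0; bid 16 gives 6 > 0. Violating.
Others bid (6, 16, 6): truth gives 0; bid 19 gives 6 > 0. Violating.
Others bid (6, 6, 6): truth gives 6; no alternative beats it.
Others bid (6, 6, 19): truth gives 0; no alternative beats it.
(Checking all 64 profiles: 6 have a profitable deviation, 58 do not.)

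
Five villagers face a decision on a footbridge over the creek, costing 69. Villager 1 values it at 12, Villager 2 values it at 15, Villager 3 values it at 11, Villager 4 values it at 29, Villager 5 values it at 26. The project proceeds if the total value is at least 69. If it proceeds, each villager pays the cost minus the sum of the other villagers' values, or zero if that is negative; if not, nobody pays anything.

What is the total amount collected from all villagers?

7

Total value 93 ≥ cost 69, so it is built.
Villager 1: others sum to 81; max(0, 69 - 81) = 0.
Villager 2: others sum to 78; max(0, 69 - 78) = 0.
Villager 3: others sum to 82; max(0, 69 - 82) = 0.
Villager 4: others sum to 64; max(0, 69 - 64) = 5.
Villager 5: others sum to 67; max(0, 69 - 67) = 2.
Total collected = 0 + 0 + 0 + 5 + 2 = 7.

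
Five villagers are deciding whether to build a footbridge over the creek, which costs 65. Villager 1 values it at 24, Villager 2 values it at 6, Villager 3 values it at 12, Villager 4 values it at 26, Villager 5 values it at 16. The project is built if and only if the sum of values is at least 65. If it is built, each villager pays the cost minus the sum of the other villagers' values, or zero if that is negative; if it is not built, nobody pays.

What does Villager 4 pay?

7

Total value 84 ≥ cost 65, so the project is built.
The other villagers' values sum to 58.
Cost minus that sum is 65 - 58 = 7.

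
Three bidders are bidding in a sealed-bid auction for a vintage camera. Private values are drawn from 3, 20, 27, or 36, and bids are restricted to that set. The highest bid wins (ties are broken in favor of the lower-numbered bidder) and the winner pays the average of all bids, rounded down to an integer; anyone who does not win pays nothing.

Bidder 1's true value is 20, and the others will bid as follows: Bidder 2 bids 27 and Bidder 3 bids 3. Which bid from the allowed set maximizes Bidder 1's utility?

27

Bid 3: loses, pays 0, utility 0.
Bid 20: loses, pays 0, utility 0.
Bid 27: wins, pays 19, utility 20 - 19 = 1.
Bid 36: wins, pays 22, utility 20 - 22 = -2.
The best choice is 27 with utility 1.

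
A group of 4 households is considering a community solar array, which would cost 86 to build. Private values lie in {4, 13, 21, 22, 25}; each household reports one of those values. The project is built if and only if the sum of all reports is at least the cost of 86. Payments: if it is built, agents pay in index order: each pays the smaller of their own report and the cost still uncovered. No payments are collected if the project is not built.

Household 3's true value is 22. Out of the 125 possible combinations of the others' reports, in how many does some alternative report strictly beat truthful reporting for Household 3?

Others report (21, 21, 25): truth gives 0; report 21 gives 1 > 0. Violating.
Others report (21, 22, 22): truth gives 0; report 21 gives 1 > 0. Violating.
Others report (21, 22, 25): truth gives 0; report 21 gives 1 > 0. Violating.
Others report (21, 25, 21): truth gives 0; report 21 gives 1 > 0. Violating.
Others report (4, 4, 4): truth gives 0; no alternative beats it.
Others report (4, 4, 13): truth gives 0; no alternative beats it.
(Checking all 125 profiles: 23 have a profitable deviation, 102 do not.)

23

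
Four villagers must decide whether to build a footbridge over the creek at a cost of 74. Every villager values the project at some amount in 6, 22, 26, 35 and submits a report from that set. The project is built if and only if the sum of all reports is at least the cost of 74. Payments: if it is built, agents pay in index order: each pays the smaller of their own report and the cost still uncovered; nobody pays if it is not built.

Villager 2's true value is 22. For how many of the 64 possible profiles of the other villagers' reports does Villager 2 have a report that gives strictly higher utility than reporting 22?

29

Others report (6, 35, 35): truth gives 0; report 6 gives 16 > 0. Violating.
Others report (22, 22, 26): truth gives 0; report 6 gives 16 > 0. Violating.
Others report (22, 22, 35): truth gives 0; report 6 gives 16 > 0. Violating.
Others report (22, 26, 22): truth gives 0; report 6 gives 16 > 0. Violating.
Others report (6, 6, 6): truth gives 0; no alternative beats it.
Others report (6, 6, 22): truth gives 0; no alternative beats it.
(Checking all 64 profiles: 29 have a profitable deviation, 35 do not.)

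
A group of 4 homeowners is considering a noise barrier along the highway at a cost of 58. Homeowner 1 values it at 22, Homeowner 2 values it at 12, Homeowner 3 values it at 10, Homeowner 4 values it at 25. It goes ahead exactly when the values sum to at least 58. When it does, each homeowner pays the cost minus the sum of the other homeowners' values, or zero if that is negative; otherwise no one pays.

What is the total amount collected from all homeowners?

Total value 69 ≥ cost 58, so it is built.
Homeowner 1: others sum to 47; max(0, 58 - 47) = 11.
Homeowner 2: others sum to 57; max(0, 58 - 57) = 1.
Homeowner 3: others sum to 59; max(0, 58 - 59) = 0.
Homeowner 4: others sum to 44; max(0, 58 - 44) = 14.
Total collected = 11 + 1 + 0 + 14 = 26.

26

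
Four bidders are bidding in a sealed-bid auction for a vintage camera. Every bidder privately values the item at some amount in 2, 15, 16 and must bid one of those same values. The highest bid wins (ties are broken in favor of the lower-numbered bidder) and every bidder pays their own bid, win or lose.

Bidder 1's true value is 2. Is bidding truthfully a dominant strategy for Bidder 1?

Yes

Check each profile of the others' bids and compare truth against every alternative bid.
Others bid (2, 2, 2): truth gives 0, best alternative gives -13.
Others bid (2, 2, 16): truth gives -2, best alternative gives -14.
Others bid (2, 15, 16): truth gives -2, best alternative gives -14.
Others bid (2, 16, 2): truth gives -2, best alternative gives -14.
Others bid (2, 16, 15): truth gives -2, best alternative gives -14.
Others bid (2, 16, 16): truth gives -2, best alternative gives -14.
(Remaining 21 profiles checked similarly; truth is weakly best in each.)
In every case the truthful bid is at least as good as any alternative, so it is a dominant strategy.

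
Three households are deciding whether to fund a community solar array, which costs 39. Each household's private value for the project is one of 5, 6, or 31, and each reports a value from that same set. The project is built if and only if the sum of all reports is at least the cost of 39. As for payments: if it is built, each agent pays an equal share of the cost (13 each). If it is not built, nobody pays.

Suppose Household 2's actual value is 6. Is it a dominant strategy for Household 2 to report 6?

Check each profile of the others' reports and compare truth against every alternative report.
Others report (5, 31): truth gives -7, best alternative gives -7.
Others report (6, 31): truth gives -7, best alternative gives -7.
Others report (31, 5): truth gives -7, best alternative gives -7.
Others report (31, 6): truth gives -7, best alternative gives -7.
Others report (31, 31): truth gives -7, best alternative gives -7.
Others report (5, 5): truth gives 0, best alternative gives 0.
(Remaining 3 profiles checked similarly; truth is weakly best in each.)
In every case the truthful report is at least as good as any alternative, so it is a dominant strategy.

Yes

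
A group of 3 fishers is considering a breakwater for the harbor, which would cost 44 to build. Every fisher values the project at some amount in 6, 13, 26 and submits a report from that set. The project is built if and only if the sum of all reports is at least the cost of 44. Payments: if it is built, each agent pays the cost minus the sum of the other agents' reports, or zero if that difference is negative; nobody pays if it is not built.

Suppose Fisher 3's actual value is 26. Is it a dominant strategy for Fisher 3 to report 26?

Check each profile of the others' reports and compare truth against every alternative report.
Others report (13, 13): truth gives 8, best alternative gives 0.
Others report (6, 13): truth gives 1, best alternative gives 0.
Others report (13, 6): truth gives 1, best alternative gives 0.
Others report (26, 26): truth gives 26, best alternative gives 26.
Others report (13, 26): truth gives 21, best alternative gives 21.
Others report (26, 13): truth gives 21, best alternative gives 21.
(Remaining 3 profiles checked similarly; truth is weakly best in each.)
In every case the truthful report is at least as good as any alternative, so it is a dominant strategy.

Yes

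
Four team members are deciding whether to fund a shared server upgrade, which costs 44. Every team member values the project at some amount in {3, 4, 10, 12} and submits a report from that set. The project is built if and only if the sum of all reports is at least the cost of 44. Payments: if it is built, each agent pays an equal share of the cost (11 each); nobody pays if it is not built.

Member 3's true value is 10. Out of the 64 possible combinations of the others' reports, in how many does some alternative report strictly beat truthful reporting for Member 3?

4

Others report (10, 12, 12): truth gives -1; report 3 gives 0 > -1. Violating.
Others report (12, 10, 12): truth gives -1; report 3 gives 0 > -1. Violating.
Others report (12, 12, 10): truth gives -1; report 3 gives 0 > -1. Violating.
Others report (12, 12, 12): truth gives -1; report 3 gives 0 > -1. Violating.
Others report (3, 3, 3): truth gives 0; no alternative beats it.
Others report (3, 3, 4): truth gives 0; no alternative beats it.
(Checking all 64 profiles: 4 have a profitable deviation, 60 do not.)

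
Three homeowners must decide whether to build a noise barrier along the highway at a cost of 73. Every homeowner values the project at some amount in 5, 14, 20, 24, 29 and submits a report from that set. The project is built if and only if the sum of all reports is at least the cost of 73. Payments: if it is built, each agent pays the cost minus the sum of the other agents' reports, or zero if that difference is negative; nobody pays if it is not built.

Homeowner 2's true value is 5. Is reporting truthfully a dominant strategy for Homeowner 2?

Yes

Check each profile of the others' reports and compare truth against every alternative report.
Others report (5, 5): truth gives 0, best alternative gives 0.
Others report (5, 14): truth gives 0, best alternative gives 0.
Others report (5, 20): truth gives 0, best alternative gives 0.
Others report (5, 24): truth gives 0, best alternative gives 0.
Others report (5, 29): truth gives 0, best alternative gives 0.
Others report (14, 5): truth gives 0, best alternative gives 0.
(Remaining 19 profiles checked similarly; truth is weakly best in each.)
In every case the truthful report is at least as good as any alternative, so it is a dominant strategy.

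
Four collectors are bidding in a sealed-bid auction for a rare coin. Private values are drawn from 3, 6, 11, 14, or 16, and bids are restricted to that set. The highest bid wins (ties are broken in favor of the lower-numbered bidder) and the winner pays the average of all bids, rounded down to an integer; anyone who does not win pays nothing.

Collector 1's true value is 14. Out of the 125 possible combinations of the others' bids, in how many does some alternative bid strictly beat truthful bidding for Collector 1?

Others bid (3, 3, 3): truth gives 9; bid 3 gives 11 > 9. Violating.
Others bid (3, 3, 6): truth gives 8; bid 6 gives 10 > 8. Violating.
Others bid (3, 3, 16): truth gives 0; bid 16 gives 5 > 0. Violating.
Others bid (3, 6, 3): truth gives 8; bid 6 gives 10 > 8. Violating.
Others bid (3, 3, 11): truth gives 7; no alternative beats it.
Others bid (3, 3, 14): truth gives 6; no alternative beats it.
(Checking all 125 profiles: 65 have a profitable deviation, 60 do not.)

65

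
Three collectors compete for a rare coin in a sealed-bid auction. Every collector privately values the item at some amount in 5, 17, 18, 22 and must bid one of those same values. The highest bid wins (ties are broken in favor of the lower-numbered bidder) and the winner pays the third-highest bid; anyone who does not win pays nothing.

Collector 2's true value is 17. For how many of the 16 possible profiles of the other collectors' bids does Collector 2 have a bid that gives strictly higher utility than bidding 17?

Others bid (5, 18): truth gives 0; bid 18 gives 12 > 0. Violating.
Others bid (5, 22): truth gives 0; bid 22 gives 12 > 0. Violating.
Others bid (17, 5): truth gives 0; bid 18 gives 12 > 0. Violating.
Others bid (18, 5): truth gives 0; bid 22 gives 12 > 0. Violating.
Others bid (5, 5): truth gives 12; no alternative beats it.
Others bid (5, 17): truth gives 12; no alternative beats it.
(Checking all 16 profiles: 4 have a profitable deviation, 12 do not.)

4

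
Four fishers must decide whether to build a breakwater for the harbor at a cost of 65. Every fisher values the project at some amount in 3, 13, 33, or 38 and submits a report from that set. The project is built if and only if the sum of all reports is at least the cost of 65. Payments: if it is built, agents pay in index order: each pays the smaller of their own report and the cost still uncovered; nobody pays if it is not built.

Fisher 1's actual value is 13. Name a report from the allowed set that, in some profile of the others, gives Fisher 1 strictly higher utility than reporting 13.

3

Suppose Fisher 2 reports 3, Fisher 3 reports 33 and Fisher 4 reports 33.
Report 13: project built, pays 13, utility 13 - 13 = 0.
Report 3: project built, pays 3, utility 13 - 3 = 10.
So reporting 3 beats truth here (10 > 0).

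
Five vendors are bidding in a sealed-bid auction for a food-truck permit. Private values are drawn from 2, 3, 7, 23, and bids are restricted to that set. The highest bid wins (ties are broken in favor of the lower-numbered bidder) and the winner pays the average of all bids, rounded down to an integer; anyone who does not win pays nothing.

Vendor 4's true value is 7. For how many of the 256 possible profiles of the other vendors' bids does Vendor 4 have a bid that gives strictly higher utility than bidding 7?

2

Others bid (2, 2, 2, 2): truth gives 4; bid 3 gives 5 > 4. Violating.
Others bid (2, 2, 2, 3): truth gives 4; bid 3 gives 5 > 4. Violating.
Others bid (2, 2, 2, 7): truth gives 3; no alternative beats it.
Others bid (2, 2, 2, 23): truth gives 0; no alternative beats it.
(Checking all 256 profiles: 2 have a profitable deviation, 254 do not.)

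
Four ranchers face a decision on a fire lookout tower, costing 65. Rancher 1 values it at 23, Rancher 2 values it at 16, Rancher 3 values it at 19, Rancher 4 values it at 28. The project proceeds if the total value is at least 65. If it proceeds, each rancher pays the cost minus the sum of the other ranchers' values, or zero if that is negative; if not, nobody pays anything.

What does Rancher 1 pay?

2

Total value 86 ≥ cost 65, so the project is built.
The other ranchers' values sum to 63.
Cost minus that sum is 65 - 63 = 2.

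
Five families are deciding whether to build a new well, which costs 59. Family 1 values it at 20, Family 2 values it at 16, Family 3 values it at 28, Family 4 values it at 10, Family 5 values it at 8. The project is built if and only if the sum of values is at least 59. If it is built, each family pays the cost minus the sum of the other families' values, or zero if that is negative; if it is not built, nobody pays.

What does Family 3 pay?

Total value 82 ≥ cost 59, so the project is built.
The other families' values sum to 54.
Cost minus that sum is 59 - 54 = 5.

5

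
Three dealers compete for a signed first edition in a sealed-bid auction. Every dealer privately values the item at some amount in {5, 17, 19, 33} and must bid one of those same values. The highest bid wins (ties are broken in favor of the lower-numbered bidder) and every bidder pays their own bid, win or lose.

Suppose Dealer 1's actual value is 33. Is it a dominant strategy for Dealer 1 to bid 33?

Consider the case where Dealer 2 bids 5 and Dealer 3 bids 5.
Truthful bid 33: wins, pays 33, utility 33 - 33 = 0.
Bid 5 instead: wins, pays 5, utility 33 - 5 = 28.
Since 28 > 0, bidding 5 is strictly better here, so truthful bidding is not dominant.

No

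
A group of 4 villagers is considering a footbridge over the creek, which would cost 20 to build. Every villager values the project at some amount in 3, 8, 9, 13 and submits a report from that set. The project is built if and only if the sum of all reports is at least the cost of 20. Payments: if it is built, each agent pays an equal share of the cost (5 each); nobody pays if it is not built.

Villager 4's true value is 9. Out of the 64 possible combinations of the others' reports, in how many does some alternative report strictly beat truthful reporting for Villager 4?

Others report (3, 3, 3): truth gives 0; report 13 gives 4 > 0. Violating.
Others report (3, 3, 8): truth gives 4; no alternative beats it.
Others report (3, 3, 9): truth gives 4; no alternative beats it.
(Checking all 64 profiles: 1 has a profitable deviation, 63 do not.)

1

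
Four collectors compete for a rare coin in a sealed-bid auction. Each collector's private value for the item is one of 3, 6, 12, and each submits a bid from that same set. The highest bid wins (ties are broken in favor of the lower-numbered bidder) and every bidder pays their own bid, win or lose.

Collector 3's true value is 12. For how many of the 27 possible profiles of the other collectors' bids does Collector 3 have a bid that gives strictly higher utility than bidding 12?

Others bid (3, 3, 3): truth gives 0; bid 6 gives 6 > 0. Violating.
Others bid (3, 3, 6): truth gives 0; bid 6 gives 6 > 0. Violating.
Others bid (3, 12, 3): truth gives -12; bid 3 gives -3 > -12. Violating.
Others bid (3, 12, 6): truth gives -12; bid 3 gives -3 > -12. Violating.
Others bid (3, 3, 12): truth gives 0; no alternative beats it.
Others bid (3, 6, 3): truth gives 0; no alternative beats it.
(Checking all 27 profiles: 17 have a profitable deviation, 10 do not.)

17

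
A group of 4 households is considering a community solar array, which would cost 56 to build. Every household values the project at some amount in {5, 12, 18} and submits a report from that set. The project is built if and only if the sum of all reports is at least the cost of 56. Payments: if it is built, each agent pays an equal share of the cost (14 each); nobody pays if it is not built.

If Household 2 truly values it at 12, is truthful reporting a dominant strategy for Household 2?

No

Consider the case where Household 1 reports 12, Household 3 reports 18 and Household 4 reports 18.
Truthful report 12: project built, pays 14, utility 12 - 14 = -2.
Report 5 instead: project not built, utility 0.
Since 0 > -2, reporting 5 is strictly better here, so truthful reporting is not dominant.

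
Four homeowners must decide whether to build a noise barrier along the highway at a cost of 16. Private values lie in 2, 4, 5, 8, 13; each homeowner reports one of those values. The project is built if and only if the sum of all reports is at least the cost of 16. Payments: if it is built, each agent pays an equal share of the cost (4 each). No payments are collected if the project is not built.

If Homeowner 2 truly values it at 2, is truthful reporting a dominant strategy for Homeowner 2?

Yes

Check each profile of the others' reports and compare truth against every alternative report.
Others report (2, 2, 8): truth gives 0, best alternative gives -2.
Others report (2, 5, 5): truth gives 0, best alternative gives -2.
Others report (2, 8, 2): truth gives 0, best alternative gives -2.
Others report (4, 4, 4): truth gives 0, best alternative gives -2.
Others report (4, 4, 5): truth gives 0, best alternative gives -2.
Others report (4, 5, 4): truth gives 0, best alternative gives -2.
(Remaining 119 profiles checked similarly; truth is weakly best in each.)
In every case the truthful report is at least as good as any alternative, so it is a dominant strategy.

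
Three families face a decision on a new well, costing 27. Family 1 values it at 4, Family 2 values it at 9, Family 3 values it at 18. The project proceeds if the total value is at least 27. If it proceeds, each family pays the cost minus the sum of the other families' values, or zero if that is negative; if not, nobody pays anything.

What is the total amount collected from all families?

Total value 31 ≥ cost 27, so it is built.
Family 1: others sum to 27; max(0, 27 - 27) = 0.
Family 2: others sum to 22; max(0, 27 - 22) = 5.
Family 3: others sum to 13; max(0, 27 - 13) = 14.
Total collected = 0 + 5 + 14 = 19.

19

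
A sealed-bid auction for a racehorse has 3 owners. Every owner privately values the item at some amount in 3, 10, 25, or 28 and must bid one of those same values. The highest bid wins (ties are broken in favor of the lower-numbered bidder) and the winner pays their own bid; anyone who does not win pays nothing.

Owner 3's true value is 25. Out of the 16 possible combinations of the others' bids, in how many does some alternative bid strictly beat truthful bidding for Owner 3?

Others bid (3, 3): truth gives 0; bid 10 gives 15 > 0. Violating.
Others bid (3, 10): truth gives 0; no alternative beats it.
Others bid (3, 25): truth gives 0; no alternative beats it.
(Checking all 16 profiles: 1 has a profitable deviation, 15 do not.)

1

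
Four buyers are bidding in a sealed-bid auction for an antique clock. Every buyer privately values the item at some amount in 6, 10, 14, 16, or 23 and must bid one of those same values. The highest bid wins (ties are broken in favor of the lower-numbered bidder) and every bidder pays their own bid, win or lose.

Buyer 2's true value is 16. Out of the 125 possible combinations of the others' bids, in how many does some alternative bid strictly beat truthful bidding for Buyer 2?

95

Others bid (6, 6, 6): truth gives 0; bid 10 gives 6 > 0. Violating.
Others bid (6, 6, 10): truth gives 0; bid 10 gives 6 > 0. Violating.
Others bid (6, 6, 14): truth gives 0; bid 14 gives 2 > 0. Violating.
Others bid (6, 6, 23): truth gives -16; bid 6 gives -6 > -16. Violating.
Others bid (6, 6, 16): truth gives 0; no alternative beats it.
Others bid (6, 10, 16): truth gives 0; no alternative beats it.
(Checking all 125 profiles: 95 have a profitable deviation, 30 do not.)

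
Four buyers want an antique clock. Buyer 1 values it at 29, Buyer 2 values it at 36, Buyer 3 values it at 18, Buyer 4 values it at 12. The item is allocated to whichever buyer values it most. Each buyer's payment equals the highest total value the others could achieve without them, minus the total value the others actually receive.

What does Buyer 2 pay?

29

Buyer 2 has the highest value and receives the item.
Without Buyer 2, the item would go to the next-highest value, 29, so the others could achieve 29.
With Buyer 2 present and winning, the others receive nothing, so their total is 0.
Payment = 29 - 0 = 29.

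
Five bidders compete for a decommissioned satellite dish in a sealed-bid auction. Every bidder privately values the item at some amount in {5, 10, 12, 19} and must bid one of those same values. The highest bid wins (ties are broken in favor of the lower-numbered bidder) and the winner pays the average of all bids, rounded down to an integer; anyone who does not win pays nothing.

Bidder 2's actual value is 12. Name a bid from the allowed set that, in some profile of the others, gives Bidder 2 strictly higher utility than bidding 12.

Suppose Bidder 1 bids 5, Bidder 3 bids 5, Bidder 4 bids 5 and Bidder 5 bids 19.
Bid 12: loses, pays 0, utility 0.
Bid 19: wins, pays 10, utility 12 - 10 = 2.
So bidding 19 beats truth here (2 > 0).

19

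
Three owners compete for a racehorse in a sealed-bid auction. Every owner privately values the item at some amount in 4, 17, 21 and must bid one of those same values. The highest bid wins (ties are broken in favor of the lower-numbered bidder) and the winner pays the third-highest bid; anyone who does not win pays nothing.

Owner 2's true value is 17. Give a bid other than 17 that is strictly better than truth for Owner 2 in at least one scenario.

21

Suppose Owner 1 bids 4 and Owner 3 bids 21.
Bid 17: loses, pays 0, utility 0.
Bid 21: wins, pays 4, utility 17 - 4 = 13.
So bidding 21 beats truth here (13 > 0).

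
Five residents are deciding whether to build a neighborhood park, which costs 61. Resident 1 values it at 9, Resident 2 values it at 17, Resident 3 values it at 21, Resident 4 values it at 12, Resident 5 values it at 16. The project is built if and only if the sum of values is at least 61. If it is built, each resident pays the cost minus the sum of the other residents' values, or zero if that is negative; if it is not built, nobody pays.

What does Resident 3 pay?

Total value 75 ≥ cost 61, so the project is built.
The other residents' values sum to 54.
Cost minus that sum is 61 - 54 = 7.

7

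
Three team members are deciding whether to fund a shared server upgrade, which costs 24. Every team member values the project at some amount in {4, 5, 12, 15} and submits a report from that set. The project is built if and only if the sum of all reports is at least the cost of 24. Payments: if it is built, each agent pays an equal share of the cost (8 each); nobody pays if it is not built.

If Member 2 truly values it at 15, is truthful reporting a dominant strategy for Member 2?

Yes

Check each profile of the others' reports and compare truth against every alternative report.
Others report (4, 5): truth gives 7, best alternative gives 0.
Others report (5, 4): truth gives 7, best alternative gives 0.
Others report (5, 5): truth gives 7, best alternative gives 0.
Others report (4, 12): truth gives 7, best alternative gives 7.
Others report (4, 15): truth gives 7, best alternative gives 7.
Others report (5, 12): truth gives 7, best alternative gives 7.
(Remaining 10 profiles checked similarly; truth is weakly best in each.)
In every case the truthful report is at least as good as any alternative, so it is a dominant strategy.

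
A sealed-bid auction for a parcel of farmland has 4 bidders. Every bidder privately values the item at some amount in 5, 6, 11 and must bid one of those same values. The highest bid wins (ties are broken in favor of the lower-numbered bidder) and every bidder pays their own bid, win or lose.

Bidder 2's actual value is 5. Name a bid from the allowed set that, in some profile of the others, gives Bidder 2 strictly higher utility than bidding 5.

Suppose Bidder 1 bids 5, Bidder 3 bids 5 and Bidder 4 bids 5.
Bid 5: loses but pays 5, utility -5.
Bid 6: wins, pays 6, utility 5 - 6 = -1.
So bidding 6 beats truth here (-1 > -5).

6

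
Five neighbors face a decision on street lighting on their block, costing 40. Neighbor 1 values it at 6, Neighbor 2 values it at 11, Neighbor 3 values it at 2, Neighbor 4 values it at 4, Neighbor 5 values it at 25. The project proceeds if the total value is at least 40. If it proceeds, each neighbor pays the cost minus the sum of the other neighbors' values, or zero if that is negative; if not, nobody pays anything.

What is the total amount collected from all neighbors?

Total value 48 ≥ cost 40, so it is built.
Neighbor 1: others sum to 42; max(0, 40 - 42) = 0.
Neighbor 2: others sum to 37; max(0, 40 - 37) = 3.
Neighbor 3: others sum to 46; max(0, 40 - 46) = 0.
Neighbor 4: others sum to 44; max(0, 40 - 44) = 0.
Neighbor 5: others sum to 23; max(0, 40 - 23) = 17.
Total collected = 0 + 3 + 0 + 0 + 17 = 20.

20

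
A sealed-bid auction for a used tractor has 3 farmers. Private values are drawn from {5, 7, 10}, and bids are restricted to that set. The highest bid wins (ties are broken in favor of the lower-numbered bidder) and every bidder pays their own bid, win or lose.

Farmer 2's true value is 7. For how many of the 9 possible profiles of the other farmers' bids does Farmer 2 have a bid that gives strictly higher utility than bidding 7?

Others bid (5, 10): truth gives -7; bid 10 gives -3 > -7. Violating.
Others bid (7, 5): truth gives -7; bid 10 gives -3 > -7. Violating.
Others bid (7, 7): truth gives -7; bid 10 gives -3 > -7. Violating.
Others bid (7, 10): truth gives -7; bid 10 gives -3 > -7. Violating.
Others bid (5, 5): truth gives 0; no alternative beats it.
Others bid (5, 7): truth gives 0; no alternative beats it.
(Checking all 9 profiles: 7 have a profitable deviation, 2 do not.)

7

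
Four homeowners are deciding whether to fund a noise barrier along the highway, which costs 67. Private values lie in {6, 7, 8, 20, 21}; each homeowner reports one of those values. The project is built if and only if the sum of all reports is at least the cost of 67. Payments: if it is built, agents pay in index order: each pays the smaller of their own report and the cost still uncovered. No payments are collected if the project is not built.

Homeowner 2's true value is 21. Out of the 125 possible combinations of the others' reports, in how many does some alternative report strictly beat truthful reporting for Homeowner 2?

Others report (6, 20, 21): truth gives 0; report 20 gives 1 > 0. Violating.
Others report (6, 21, 20): truth gives 0; report 20 gives 1 > 0. Violating.
Others report (6, 21, 21): truth gives 0; report 20 gives 1 > 0. Violating.
Others report (7, 20, 20): truth gives 0; report 20 gives 1 > 0. Violating.
Others report (6, 6, 6): truth gives 0; no alternative beats it.
Others report (6, 6, 7): truth gives 0; no alternative beats it.
(Checking all 125 profiles: 41 have a profitable deviation, 84 do not.)

41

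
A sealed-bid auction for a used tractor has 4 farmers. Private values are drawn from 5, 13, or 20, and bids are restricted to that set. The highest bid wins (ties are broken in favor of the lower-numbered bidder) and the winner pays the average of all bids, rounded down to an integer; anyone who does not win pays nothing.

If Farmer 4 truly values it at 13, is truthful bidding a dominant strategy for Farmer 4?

Consider the case where Farmer 1 bids 5, Farmer 2 bids 5 and Farmer 3 bids 13.
Truthful bid 13: loses, pays 0, utility 0.
Bid 20 instead: wins, pays 10, utility 13 - 10 = 3.
Since 3 > 0, bidding 20 is strictly better here, so truthful bidding is not dominant.

No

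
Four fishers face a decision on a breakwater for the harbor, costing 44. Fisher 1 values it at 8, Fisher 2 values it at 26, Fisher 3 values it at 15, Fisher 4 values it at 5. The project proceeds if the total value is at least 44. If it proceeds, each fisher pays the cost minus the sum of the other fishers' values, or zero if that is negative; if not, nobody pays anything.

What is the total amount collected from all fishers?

21

Total value 54 ≥ cost 44, so it is built.
Fisher 1: others sum to 46; max(0, 44 - 46) = 0.
Fisher 2: others sum to 28; max(0, 44 - 28) = 16.
Fisher 3: others sum to 39; max(0, 44 - 39) = 5.
Fisher 4: others sum to 49; max(0, 44 - 49) = 0.
Total collected = 0 + 16 + 5 + 0 = 21.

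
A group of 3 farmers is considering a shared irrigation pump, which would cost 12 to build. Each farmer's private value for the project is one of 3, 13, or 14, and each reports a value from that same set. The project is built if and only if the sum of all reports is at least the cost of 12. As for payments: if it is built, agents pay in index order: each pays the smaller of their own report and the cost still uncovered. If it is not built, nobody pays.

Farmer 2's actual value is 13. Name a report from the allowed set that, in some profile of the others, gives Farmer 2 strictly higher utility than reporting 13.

3

Suppose Farmer 1 reports 3 and Farmer 3 reports 13.
Report 13: project built, pays 9, utility 13 - 9 = 4.
Report 3: project built, pays 3, utility 13 - 3 = 10.
So reporting 3 beats truth here (10 > 4).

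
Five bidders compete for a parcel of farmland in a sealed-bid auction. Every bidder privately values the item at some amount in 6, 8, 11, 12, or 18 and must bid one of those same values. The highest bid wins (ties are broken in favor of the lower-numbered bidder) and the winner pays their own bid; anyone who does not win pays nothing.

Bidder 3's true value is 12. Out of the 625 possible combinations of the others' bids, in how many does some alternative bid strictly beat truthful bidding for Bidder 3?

36

Others bid (6, 6, 6, 6): truth gives 0; bid 8 gives 4 > 0. Violating.
Others bid (6, 6, 6, 8): truth gives 0; bid 8 gives 4 > 0. Violating.
Others bid (6, 6, 6, 11): truth gives 0; bid 11 gives 1 > 0. Violating.
Others bid (6, 6, 8, 6): truth gives 0; bid 8 gives 4 > 0. Violating.
Others bid (6, 6, 6, 12): truth gives 0; no alternative beats it.
Others bid (6, 6, 6, 18): truth gives 0; no alternative beats it.
(Checking all 625 profiles: 36 have a profitable deviation, 589 do not.)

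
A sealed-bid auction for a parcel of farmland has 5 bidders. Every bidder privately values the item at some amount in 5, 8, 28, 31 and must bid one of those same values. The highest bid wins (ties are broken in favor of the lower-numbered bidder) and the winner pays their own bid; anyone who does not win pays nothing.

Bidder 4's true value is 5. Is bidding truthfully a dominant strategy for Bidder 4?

Check each profile of the others' bids and compare truth against every alternative bid.
Others bid (5, 5, 5, 5): truth gives 0, best alternative gives -3.
Others bid (5, 5, 5, 8): truth gives 0, best alternative gives -3.
Others bid (5, 5, 5, 28): truth gives 0, best alternative gives 0.
Others bid (5, 5, 5, 31): truth gives 0, best alternative gives 0.
Others bid (5, 5, 8, 5): truth gives 0, best alternative gives 0.
Others bid (5, 5, 8, 8): truth gives 0, best alternative gives 0.
(Remaining 250 profiles checked similarly; truth is weakly best in each.)
In every case the truthful bid is at least as good as any alternative, so it is a dominant strategy.

Yes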